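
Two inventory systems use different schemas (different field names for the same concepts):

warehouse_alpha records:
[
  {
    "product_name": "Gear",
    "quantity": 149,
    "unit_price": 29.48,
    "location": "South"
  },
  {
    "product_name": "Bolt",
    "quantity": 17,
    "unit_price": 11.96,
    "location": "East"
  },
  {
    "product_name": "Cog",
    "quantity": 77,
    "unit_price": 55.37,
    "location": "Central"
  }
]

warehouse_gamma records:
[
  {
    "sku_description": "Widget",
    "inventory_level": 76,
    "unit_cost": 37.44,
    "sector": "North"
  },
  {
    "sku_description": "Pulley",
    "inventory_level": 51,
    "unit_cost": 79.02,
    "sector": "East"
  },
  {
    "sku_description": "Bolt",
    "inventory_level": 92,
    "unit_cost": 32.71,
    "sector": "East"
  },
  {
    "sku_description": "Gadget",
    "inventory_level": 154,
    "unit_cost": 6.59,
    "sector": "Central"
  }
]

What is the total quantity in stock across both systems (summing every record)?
616

To reconcile these schemas, identify the field holding the quantity in stock in each system:
1. In warehouse_alpha it is "quantity"
2. In warehouse_gamma it is "inventory_level"

From warehouse_alpha: 149 + 17 + 77 = 243
From warehouse_gamma: 76 + 51 + 92 + 154 = 373

Total: 243 + 373 = 616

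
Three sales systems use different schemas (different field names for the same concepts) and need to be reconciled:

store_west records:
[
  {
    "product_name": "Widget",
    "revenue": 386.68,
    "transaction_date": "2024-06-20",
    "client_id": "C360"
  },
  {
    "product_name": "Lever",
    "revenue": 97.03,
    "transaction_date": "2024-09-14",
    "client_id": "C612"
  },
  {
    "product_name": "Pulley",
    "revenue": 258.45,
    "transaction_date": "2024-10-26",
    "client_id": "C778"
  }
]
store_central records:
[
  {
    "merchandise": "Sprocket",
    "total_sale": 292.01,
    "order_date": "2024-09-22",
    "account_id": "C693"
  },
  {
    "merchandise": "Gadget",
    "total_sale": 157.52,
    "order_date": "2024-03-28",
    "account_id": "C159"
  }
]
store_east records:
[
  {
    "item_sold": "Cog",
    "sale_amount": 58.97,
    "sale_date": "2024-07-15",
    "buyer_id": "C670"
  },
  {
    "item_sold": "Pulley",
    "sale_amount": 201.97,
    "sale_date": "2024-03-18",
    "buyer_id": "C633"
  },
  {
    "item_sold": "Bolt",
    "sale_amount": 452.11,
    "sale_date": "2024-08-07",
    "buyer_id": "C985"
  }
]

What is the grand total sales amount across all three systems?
1904.74

Schema reconciliation - all amount fields map to sale amount:

store_west (revenue): 742.16
store_central (total_sale): 449.53
store_east (sale_amount): 713.05

Grand total: 1904.74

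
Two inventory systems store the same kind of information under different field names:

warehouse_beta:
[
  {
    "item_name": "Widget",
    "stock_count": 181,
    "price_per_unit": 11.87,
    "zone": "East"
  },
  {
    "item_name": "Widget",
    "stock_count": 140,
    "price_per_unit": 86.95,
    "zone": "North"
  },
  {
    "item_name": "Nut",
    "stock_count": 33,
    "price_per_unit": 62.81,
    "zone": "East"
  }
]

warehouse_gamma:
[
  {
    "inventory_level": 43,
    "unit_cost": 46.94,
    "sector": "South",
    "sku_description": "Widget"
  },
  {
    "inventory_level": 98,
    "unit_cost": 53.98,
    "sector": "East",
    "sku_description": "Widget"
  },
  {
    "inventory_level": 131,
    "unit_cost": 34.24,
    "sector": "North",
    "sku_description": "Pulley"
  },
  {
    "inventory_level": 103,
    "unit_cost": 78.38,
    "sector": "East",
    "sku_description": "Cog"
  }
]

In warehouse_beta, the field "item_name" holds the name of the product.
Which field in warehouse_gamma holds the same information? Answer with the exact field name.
sku_description

In warehouse_beta, "item_name" holds the name of the product.
The fields in warehouse_gamma are: "inventory_level", "unit_cost", "sector", "sku_description".
"sku_description" is the match: the name refers to the same concept and its values are product-name strings (e.g. 'Cog', 'Pulley').
The other fields ("inventory_level", "unit_cost", "sector") hold different kinds of data.

So "item_name" in warehouse_beta corresponds to "sku_description" in warehouse_gamma.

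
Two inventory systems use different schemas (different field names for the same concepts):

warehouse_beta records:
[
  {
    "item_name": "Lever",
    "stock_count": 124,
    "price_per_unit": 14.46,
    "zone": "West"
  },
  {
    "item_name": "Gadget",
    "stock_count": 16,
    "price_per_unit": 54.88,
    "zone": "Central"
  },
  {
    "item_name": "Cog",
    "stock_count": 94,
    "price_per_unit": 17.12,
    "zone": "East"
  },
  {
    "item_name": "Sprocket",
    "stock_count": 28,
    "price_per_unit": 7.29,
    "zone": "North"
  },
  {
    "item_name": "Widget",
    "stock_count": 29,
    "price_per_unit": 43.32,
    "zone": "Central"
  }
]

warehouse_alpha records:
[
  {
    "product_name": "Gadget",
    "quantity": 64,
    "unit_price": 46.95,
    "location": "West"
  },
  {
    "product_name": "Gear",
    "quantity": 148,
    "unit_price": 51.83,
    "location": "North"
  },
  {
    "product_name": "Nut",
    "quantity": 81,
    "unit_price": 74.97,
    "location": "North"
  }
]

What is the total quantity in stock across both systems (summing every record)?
584

To reconcile these schemas, identify the field holding the quantity in stock in each system:
1. In warehouse_beta it is "stock_count"
2. In warehouse_alpha it is "quantity"

From warehouse_beta: 124 + 16 + 94 + 28 + 29 = 291
From warehouse_alpha: 64 + 148 + 81 = 293

Total: 291 + 293 = 584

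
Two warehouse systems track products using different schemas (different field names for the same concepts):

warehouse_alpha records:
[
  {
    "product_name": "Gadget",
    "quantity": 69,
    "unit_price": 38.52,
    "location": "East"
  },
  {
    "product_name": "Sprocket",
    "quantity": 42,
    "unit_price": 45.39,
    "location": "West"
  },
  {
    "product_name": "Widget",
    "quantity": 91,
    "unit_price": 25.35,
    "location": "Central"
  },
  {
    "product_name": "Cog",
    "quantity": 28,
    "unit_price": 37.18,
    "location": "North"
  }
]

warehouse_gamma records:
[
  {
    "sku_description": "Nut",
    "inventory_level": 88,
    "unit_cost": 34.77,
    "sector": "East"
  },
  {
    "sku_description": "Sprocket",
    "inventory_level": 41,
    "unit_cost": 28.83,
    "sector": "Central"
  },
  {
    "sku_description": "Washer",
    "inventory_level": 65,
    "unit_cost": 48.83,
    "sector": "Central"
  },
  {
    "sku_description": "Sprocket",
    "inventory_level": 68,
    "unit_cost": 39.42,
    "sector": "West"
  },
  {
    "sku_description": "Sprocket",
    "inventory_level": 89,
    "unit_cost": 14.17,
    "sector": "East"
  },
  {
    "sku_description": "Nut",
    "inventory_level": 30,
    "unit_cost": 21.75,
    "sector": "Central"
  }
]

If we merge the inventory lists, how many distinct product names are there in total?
6

Schema mapping: "product_name" (warehouse_alpha) = "sku_description" (warehouse_gamma) = product name

Products in warehouse_alpha: ['Cog', 'Gadget', 'Sprocket', 'Widget']
Products in warehouse_gamma: ['Nut', 'Sprocket', 'Washer']

Union (unique products): ['Cog', 'Gadget', 'Nut', 'Sprocket', 'Washer', 'Widget']
Count: 6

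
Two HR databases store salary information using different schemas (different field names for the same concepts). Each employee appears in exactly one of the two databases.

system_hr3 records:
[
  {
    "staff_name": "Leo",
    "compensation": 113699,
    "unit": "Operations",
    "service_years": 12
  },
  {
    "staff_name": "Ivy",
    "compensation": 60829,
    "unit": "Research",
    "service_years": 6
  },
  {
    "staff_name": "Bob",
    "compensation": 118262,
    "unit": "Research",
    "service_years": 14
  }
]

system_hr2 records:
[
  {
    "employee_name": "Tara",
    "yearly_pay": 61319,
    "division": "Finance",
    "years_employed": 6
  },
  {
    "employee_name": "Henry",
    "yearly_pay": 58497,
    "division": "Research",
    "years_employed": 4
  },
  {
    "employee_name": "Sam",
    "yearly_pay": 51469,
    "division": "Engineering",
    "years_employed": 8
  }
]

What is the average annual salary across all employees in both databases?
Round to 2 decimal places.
77345.83

Schema mapping: "compensation" (system_hr3) = "yearly_pay" (system_hr2) = annual salary

All salaries: [113699, 60829, 118262, 61319, 58497, 51469]
Sum: 464075
Count: 6
Average: 464075 / 6 = 77345.83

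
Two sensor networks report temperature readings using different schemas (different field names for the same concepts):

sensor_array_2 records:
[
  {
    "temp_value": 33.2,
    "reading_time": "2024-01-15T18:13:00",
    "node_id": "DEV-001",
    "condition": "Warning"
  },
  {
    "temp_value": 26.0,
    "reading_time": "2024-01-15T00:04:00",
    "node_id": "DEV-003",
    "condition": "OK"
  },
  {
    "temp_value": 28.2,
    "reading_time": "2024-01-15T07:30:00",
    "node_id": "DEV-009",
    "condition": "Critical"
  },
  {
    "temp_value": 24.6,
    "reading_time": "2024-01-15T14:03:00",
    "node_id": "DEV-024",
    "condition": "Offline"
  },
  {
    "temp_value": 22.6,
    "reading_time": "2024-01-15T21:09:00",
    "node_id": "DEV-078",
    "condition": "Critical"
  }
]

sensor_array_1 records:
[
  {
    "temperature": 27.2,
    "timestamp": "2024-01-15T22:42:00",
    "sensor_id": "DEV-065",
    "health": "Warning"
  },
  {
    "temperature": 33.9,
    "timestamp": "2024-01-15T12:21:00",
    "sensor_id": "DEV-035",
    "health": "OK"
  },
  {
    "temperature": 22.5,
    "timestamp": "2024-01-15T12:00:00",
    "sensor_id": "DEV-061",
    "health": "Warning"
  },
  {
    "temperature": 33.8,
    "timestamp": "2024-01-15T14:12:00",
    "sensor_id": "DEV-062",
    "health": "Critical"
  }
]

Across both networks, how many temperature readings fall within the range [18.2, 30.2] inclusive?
6

Schema mapping: "temp_value" (sensor_array_2) = "temperature" (sensor_array_1) = temperature

Readings in [18.2, 30.2] from sensor_array_2: 4
Readings in [18.2, 30.2] from sensor_array_1: 2

Total count: 4 + 2 = 6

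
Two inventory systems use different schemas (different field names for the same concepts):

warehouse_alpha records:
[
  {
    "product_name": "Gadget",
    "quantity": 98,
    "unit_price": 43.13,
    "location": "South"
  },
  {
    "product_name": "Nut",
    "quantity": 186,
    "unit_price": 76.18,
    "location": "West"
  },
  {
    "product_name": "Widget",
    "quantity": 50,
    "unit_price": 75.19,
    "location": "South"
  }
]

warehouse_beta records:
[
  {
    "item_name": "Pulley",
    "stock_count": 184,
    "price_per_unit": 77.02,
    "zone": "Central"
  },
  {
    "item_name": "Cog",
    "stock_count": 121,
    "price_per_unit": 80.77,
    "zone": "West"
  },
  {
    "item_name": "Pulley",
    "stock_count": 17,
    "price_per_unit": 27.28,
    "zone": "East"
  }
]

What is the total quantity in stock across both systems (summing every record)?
656

To reconcile these schemas, identify the field holding the quantity in stock in each system:
1. In warehouse_alpha it is "quantity"
2. In warehouse_beta it is "stock_count"

From warehouse_alpha: 98 + 186 + 50 = 334
From warehouse_beta: 184 + 121 + 17 = 322

Total: 334 + 322 = 656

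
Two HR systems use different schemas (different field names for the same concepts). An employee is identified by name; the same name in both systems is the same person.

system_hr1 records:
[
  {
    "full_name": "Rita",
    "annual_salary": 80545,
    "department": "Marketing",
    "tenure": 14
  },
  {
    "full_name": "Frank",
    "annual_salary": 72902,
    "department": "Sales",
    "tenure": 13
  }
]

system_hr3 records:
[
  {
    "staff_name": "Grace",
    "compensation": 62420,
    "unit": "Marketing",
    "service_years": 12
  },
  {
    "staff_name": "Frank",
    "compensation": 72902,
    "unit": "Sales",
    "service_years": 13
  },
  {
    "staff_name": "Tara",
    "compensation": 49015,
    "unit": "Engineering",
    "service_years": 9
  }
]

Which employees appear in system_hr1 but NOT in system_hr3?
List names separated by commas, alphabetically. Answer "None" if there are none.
Rita

Schema mapping: "full_name" (system_hr1) = "staff_name" (system_hr3) = employee name

Names in system_hr1: ['Frank', 'Rita']
Names in system_hr3: ['Frank', 'Grace', 'Tara']

In system_hr1 but not system_hr3: ['Rita']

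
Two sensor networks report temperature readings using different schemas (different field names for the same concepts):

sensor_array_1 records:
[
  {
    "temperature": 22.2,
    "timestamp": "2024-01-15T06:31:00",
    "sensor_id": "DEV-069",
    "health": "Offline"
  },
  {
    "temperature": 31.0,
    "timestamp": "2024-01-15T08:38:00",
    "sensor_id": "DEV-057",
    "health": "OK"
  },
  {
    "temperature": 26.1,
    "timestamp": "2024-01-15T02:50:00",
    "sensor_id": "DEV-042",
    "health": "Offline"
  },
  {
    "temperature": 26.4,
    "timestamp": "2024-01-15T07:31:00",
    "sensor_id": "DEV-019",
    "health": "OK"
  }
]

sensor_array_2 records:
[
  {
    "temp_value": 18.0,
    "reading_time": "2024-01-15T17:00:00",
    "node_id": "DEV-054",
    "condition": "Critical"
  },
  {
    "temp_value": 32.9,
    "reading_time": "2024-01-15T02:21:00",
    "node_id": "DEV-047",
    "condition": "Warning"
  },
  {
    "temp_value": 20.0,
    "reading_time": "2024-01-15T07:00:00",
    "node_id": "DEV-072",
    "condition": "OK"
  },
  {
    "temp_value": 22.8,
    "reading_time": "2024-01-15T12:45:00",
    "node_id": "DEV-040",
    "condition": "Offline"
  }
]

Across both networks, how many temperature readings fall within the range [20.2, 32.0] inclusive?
5

Schema mapping: "temperature" (sensor_array_1) = "temp_value" (sensor_array_2) = temperature

Readings in [20.2, 32.0] from sensor_array_1: 4
Readings in [20.2, 32.0] from sensor_array_2: 1

Total count: 4 + 1 = 5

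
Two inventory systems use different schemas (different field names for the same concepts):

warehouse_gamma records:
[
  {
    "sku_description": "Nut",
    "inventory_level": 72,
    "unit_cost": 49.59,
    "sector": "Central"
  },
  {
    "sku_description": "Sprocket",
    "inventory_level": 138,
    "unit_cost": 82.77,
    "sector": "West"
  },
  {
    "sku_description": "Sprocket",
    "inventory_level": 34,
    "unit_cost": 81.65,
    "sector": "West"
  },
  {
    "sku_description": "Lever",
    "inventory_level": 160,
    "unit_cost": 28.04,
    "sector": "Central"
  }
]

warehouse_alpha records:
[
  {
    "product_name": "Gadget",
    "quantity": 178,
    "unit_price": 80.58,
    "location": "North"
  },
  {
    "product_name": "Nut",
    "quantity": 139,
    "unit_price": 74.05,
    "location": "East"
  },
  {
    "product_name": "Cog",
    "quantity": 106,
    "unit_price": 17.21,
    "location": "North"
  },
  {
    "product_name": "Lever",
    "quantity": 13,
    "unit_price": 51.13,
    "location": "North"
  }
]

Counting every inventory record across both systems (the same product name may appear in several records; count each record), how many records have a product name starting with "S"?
2

Schema mapping: "sku_description" (warehouse_gamma) = "product_name" (warehouse_alpha) = product name

Records with product name starting with "S" in warehouse_gamma: 2
Records with product name starting with "S" in warehouse_alpha: 0

Total: 2 + 0 = 2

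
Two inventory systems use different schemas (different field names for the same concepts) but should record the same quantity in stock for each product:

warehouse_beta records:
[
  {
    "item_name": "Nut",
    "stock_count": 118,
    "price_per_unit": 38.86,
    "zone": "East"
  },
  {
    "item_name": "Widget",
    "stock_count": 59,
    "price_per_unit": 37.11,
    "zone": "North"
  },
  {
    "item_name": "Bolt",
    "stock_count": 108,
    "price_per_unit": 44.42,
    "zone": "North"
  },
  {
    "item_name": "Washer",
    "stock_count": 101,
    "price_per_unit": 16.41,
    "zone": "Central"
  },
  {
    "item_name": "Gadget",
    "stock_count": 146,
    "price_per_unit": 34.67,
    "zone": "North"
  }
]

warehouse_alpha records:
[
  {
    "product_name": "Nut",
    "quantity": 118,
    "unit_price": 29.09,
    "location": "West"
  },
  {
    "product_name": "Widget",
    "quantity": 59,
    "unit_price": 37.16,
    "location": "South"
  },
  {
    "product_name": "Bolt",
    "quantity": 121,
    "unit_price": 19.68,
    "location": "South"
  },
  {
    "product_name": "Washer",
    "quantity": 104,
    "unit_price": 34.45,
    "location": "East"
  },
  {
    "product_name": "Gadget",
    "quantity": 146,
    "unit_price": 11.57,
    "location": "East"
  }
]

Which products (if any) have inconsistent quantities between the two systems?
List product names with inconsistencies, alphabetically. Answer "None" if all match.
Bolt, Washer

Schema mappings:
- "item_name" (warehouse_beta) = "product_name" (warehouse_alpha) = product name
- "stock_count" (warehouse_beta) = "quantity" (warehouse_alpha) = quantity

Comparison:
  Nut: 118 vs 118 - MATCH
  Widget: 59 vs 59 - MATCH
  Bolt: 108 vs 121 - MISMATCH
  Washer: 101 vs 104 - MISMATCH
  Gadget: 146 vs 146 - MATCH

Products with inconsistencies: Bolt, Washer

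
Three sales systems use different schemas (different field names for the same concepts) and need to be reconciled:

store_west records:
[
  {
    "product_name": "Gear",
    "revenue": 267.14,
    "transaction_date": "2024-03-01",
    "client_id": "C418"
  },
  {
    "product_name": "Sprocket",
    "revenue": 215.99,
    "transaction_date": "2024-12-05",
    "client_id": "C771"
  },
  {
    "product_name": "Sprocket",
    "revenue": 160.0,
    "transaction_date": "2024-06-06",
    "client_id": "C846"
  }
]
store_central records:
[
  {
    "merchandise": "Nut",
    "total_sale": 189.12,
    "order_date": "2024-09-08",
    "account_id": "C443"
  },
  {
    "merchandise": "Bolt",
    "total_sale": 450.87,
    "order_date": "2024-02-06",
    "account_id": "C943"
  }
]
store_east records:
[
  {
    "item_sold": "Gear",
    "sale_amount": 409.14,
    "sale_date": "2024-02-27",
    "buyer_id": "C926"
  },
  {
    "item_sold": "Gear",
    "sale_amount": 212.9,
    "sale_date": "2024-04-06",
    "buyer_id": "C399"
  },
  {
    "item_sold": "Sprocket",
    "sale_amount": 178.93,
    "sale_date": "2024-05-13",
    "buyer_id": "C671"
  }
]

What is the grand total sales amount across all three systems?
2084.09

Schema reconciliation - all amount fields map to sale amount:

store_west (revenue): 643.13
store_central (total_sale): 639.99
store_east (sale_amount): 800.97

Grand total: 2084.09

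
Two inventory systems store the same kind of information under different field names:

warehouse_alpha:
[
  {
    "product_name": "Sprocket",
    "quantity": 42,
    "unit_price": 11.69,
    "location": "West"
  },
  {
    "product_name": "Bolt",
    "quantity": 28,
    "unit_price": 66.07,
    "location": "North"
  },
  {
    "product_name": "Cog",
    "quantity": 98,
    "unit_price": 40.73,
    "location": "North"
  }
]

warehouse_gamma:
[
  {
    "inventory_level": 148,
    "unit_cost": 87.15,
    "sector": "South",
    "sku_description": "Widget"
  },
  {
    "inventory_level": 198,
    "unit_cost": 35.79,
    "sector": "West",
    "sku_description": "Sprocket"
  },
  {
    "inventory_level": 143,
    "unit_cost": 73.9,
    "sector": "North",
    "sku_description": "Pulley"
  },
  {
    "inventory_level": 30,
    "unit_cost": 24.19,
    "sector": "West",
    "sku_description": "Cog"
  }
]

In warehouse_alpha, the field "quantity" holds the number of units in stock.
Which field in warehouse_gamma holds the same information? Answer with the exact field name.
inventory_level

In warehouse_alpha, "quantity" holds the number of units in stock.
The fields in warehouse_gamma are: "inventory_level", "unit_cost", "sector", "sku_description".
"inventory_level" is the match: the name refers to the same concept and its values are whole-number counts (e.g. 148, 198).
The other fields ("unit_cost", "sector", "sku_description") hold different kinds of data.

So "quantity" in warehouse_alpha corresponds to "inventory_level" in warehouse_gamma.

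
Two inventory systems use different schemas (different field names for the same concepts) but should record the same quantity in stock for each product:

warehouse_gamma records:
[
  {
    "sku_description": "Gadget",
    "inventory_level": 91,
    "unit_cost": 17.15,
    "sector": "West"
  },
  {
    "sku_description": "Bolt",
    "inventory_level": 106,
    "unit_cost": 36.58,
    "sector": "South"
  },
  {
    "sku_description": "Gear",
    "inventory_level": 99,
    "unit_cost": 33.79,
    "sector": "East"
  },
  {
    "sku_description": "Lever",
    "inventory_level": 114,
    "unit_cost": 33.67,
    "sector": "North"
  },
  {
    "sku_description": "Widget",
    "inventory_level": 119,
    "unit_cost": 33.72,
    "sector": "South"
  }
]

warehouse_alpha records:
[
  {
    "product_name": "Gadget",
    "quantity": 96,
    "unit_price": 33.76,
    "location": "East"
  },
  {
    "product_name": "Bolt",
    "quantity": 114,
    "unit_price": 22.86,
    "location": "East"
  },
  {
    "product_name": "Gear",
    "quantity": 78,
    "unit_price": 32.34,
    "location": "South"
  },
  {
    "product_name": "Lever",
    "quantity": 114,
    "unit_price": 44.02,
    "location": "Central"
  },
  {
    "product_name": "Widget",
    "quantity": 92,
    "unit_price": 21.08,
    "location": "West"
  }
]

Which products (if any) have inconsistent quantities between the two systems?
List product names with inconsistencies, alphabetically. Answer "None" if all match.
Bolt, Gadget, Gear, Widget

Schema mappings:
- "sku_description" (warehouse_gamma) = "product_name" (warehouse_alpha) = product name
- "inventory_level" (warehouse_gamma) = "quantity" (warehouse_alpha) = quantity

Comparison:
  Gadget: 91 vs 96 - MISMATCH
  Bolt: 106 vs 114 - MISMATCH
  Gear: 99 vs 78 - MISMATCH
  Lever: 114 vs 114 - MATCH
  Widget: 119 vs 92 - MISMATCH

Products with inconsistencies: Bolt, Gadget, Gear, Widget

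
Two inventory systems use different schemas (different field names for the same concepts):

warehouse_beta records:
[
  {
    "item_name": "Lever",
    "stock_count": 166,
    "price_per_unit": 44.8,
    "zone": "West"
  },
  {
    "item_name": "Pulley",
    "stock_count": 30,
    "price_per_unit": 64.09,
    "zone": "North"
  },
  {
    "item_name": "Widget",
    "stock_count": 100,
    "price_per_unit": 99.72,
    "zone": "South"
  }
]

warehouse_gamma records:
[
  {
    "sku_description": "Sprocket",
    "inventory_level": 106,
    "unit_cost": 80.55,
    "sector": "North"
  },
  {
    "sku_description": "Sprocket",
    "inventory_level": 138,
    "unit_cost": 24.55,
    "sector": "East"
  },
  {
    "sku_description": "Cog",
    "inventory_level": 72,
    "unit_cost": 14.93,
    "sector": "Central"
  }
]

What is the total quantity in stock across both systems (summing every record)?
612

To reconcile these schemas, identify the field holding the quantity in stock in each system:
1. In warehouse_beta it is "stock_count"
2. In warehouse_gamma it is "inventory_level"

From warehouse_beta: 166 + 30 + 100 = 296
From warehouse_gamma: 106 + 138 + 72 = 316

Total: 296 + 316 = 612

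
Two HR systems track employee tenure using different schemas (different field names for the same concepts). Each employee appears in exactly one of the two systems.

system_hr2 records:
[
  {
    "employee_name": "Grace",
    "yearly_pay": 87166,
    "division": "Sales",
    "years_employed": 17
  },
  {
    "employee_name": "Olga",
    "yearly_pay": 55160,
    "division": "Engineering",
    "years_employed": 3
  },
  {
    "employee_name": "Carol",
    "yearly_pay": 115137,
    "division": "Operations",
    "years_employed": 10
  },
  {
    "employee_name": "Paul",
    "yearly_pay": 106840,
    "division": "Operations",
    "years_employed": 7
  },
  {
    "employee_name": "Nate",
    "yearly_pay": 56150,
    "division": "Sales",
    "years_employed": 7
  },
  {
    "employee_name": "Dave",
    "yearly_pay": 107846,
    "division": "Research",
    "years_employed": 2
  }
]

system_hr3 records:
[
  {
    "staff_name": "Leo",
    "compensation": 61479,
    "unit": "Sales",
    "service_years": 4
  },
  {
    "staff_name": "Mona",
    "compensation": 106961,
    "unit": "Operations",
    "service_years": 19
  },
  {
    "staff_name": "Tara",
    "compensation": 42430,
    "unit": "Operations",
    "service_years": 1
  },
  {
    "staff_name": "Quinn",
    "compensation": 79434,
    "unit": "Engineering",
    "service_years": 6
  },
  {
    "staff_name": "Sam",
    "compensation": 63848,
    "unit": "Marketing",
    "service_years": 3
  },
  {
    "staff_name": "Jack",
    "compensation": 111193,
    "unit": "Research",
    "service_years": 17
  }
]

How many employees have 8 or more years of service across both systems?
4

Reconcile schemas: "years_employed" (system_hr2) = "service_years" (system_hr3) = years of service

From system_hr2: 2 employees with >= 8 years
From system_hr3: 2 employees with >= 8 years

Total: 2 + 2 = 4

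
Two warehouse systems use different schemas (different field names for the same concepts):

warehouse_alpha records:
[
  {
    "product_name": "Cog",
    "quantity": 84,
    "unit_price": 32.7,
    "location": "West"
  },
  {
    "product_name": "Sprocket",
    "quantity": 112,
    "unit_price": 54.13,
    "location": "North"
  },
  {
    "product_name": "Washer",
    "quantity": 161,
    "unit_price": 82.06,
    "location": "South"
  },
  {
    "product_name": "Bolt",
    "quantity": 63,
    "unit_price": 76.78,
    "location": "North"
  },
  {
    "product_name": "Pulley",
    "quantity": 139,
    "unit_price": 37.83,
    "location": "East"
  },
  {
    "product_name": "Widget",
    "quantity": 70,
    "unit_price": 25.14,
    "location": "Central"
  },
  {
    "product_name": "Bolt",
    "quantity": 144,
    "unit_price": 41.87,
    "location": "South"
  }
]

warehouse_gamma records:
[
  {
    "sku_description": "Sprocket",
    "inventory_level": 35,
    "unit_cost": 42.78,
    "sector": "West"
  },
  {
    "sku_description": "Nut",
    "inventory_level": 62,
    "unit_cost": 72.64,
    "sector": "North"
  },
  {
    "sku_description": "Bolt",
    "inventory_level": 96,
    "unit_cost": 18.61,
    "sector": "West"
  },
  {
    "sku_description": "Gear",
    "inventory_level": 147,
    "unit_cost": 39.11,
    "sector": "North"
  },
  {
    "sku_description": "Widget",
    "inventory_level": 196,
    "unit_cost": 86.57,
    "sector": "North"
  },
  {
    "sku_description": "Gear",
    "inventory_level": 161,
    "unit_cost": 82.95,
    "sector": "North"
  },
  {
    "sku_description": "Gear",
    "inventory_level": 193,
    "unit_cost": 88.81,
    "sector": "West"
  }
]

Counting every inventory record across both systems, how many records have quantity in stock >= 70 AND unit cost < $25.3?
2

Schema mappings:
- "quantity" (warehouse_alpha) = "inventory_level" (warehouse_gamma) = quantity
- "unit_price" (warehouse_alpha) = "unit_cost" (warehouse_gamma) = unit cost

Records meeting both conditions in warehouse_alpha: 1
Records meeting both conditions in warehouse_gamma: 1

Total: 1 + 1 = 2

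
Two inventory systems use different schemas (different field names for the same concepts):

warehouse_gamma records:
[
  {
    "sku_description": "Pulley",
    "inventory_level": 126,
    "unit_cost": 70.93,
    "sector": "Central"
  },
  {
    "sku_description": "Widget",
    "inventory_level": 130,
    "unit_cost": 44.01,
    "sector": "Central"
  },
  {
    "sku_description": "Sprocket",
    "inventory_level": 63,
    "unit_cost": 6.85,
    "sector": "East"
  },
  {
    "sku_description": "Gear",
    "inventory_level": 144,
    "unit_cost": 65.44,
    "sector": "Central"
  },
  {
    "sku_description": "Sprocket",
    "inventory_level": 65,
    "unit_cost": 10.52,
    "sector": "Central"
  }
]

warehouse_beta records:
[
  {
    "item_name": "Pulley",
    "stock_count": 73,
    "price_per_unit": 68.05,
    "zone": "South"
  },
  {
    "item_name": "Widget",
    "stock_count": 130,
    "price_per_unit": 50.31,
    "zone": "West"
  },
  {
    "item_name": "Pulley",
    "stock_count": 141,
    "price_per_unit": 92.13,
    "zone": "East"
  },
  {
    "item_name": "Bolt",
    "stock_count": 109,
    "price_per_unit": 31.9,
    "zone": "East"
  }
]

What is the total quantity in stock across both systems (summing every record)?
981

To reconcile these schemas, identify the field holding the quantity in stock in each system:
1. In warehouse_gamma it is "inventory_level"
2. In warehouse_beta it is "stock_count"

From warehouse_gamma: 126 + 130 + 63 + 144 + 65 = 528
From warehouse_beta: 73 + 130 + 141 + 109 = 453

Total: 528 + 453 = 981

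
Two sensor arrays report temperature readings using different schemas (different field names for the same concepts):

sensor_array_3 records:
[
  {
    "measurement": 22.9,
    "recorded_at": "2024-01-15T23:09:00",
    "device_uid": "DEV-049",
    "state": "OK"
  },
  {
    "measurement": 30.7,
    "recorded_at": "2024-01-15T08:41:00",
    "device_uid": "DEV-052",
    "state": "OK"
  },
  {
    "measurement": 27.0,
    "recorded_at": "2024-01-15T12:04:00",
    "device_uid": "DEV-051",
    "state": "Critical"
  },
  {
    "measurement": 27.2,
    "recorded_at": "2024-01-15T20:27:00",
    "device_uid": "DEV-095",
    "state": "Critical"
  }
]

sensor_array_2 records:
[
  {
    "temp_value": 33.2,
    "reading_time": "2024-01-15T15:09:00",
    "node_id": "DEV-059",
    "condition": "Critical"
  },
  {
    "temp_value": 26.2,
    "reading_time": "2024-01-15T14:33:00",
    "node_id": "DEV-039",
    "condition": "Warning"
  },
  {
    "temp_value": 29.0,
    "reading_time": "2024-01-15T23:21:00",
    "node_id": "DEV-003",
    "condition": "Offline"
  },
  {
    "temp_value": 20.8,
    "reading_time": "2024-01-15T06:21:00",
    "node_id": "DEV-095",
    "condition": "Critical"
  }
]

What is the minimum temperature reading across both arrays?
20.8

Schema mapping: "measurement" (sensor_array_3) = "temp_value" (sensor_array_2) = temperature reading

Minimum in sensor_array_3: 22.9
Minimum in sensor_array_2: 20.8

Overall minimum: min(22.9, 20.8) = 20.8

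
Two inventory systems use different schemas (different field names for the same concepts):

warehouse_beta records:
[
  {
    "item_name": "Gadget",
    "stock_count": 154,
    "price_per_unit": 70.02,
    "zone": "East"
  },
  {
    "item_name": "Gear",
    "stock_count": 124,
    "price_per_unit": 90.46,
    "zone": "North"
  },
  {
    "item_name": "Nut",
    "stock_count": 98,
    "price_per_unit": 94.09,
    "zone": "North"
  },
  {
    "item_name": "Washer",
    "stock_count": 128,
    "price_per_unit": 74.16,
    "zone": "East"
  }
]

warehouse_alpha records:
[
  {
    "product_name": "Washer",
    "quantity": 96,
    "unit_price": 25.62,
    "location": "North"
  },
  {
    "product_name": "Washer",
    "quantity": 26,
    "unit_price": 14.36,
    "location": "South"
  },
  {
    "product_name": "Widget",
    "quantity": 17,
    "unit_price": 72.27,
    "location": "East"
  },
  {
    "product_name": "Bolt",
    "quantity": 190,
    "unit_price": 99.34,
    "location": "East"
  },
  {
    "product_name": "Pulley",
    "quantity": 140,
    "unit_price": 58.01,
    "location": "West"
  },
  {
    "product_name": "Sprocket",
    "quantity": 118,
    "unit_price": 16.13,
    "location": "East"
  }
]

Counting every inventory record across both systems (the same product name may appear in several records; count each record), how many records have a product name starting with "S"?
1

Schema mapping: "item_name" (warehouse_beta) = "product_name" (warehouse_alpha) = product name

Records with product name starting with "S" in warehouse_beta: 0
Records with product name starting with "S" in warehouse_alpha: 1

Total: 0 + 1 = 1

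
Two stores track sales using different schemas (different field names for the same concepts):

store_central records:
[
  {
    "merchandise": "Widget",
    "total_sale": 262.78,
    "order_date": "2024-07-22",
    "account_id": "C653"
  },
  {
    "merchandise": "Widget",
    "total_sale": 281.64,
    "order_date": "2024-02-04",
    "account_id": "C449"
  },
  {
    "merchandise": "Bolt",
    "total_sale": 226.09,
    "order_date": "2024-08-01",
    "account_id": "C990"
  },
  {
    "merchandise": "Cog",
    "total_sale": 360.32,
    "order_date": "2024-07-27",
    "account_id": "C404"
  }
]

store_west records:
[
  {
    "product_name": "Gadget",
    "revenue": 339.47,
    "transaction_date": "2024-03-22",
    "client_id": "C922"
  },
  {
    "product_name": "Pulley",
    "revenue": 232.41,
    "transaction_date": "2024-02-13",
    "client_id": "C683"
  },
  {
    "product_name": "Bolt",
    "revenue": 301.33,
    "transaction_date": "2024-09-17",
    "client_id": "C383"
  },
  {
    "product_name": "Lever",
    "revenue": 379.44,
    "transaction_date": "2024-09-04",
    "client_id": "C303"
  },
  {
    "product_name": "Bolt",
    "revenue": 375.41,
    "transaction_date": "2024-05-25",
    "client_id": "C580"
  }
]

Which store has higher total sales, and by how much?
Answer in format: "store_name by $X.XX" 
store_west by $497.23

Schema mapping: "total_sale" (store_central) = "revenue" (store_west) = sale amount

Total for store_central: 1130.83
Total for store_west: 1628.06

Difference: |1130.83 - 1628.06| = 497.23
store_west has higher sales by $497.23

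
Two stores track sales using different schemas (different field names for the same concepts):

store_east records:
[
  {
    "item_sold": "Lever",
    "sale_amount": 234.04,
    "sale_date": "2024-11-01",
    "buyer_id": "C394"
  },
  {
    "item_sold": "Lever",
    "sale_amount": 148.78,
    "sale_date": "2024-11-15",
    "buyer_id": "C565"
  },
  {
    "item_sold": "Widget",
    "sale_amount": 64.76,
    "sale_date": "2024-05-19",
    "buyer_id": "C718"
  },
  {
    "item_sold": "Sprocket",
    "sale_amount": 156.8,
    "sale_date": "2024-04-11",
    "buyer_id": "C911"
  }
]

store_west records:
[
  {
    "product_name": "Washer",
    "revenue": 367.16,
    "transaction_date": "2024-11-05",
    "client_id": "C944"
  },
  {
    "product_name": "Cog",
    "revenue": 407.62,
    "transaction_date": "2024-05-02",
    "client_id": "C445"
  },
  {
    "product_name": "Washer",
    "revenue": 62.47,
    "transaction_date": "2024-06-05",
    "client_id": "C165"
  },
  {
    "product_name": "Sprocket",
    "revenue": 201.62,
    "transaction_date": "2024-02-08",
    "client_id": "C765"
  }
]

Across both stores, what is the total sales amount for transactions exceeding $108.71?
1516.02

Schema mapping: "sale_amount" (store_east) = "revenue" (store_west) = sale amount

Sum of sales > $108.71 in store_east: 539.62
Sum of sales > $108.71 in store_west: 976.4

Total: 539.62 + 976.4 = 1516.02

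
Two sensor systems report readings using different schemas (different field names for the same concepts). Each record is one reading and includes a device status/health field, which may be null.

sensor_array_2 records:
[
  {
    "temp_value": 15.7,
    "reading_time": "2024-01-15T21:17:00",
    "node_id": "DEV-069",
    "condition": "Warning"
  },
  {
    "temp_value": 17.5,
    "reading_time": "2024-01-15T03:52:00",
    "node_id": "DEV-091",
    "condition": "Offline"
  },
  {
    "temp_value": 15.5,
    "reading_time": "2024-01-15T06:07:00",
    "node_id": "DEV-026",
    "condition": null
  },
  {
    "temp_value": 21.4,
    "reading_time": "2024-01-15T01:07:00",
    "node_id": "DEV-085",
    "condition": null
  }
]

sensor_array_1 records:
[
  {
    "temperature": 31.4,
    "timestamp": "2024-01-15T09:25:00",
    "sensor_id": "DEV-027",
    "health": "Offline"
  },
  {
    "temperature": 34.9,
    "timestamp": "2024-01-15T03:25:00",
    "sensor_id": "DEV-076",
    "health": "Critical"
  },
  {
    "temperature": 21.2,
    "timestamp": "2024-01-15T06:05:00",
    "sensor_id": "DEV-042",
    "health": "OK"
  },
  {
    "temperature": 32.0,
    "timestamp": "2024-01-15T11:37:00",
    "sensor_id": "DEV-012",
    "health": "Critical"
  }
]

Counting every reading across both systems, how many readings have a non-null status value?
6

Schema mapping: "condition" (sensor_array_2) = "health" (sensor_array_1) = status

Non-null in sensor_array_2: 2
Non-null in sensor_array_1: 4

Total non-null: 2 + 4 = 6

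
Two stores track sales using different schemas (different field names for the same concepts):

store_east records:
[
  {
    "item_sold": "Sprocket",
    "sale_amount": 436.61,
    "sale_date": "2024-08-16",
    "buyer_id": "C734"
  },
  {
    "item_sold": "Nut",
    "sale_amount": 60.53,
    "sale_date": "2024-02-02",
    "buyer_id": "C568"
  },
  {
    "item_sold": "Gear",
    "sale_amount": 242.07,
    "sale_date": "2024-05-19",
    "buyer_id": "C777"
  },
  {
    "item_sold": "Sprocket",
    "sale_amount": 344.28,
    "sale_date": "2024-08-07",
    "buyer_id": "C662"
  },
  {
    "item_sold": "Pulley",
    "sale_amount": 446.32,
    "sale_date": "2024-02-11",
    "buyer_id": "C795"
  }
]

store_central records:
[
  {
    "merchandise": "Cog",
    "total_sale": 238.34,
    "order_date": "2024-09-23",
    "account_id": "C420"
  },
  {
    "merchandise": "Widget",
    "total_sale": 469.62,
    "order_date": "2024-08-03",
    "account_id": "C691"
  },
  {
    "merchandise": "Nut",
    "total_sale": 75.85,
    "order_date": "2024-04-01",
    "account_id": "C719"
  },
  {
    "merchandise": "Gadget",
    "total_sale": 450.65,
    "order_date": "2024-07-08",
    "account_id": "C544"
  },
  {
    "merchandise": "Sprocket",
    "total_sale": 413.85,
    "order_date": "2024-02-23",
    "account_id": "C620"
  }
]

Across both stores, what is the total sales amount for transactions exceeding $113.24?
3041.74

Schema mapping: "sale_amount" (store_east) = "total_sale" (store_central) = sale amount

Sum of sales > $113.24 in store_east: 1469.28
Sum of sales > $113.24 in store_central: 1572.46

Total: 1469.28 + 1572.46 = 3041.74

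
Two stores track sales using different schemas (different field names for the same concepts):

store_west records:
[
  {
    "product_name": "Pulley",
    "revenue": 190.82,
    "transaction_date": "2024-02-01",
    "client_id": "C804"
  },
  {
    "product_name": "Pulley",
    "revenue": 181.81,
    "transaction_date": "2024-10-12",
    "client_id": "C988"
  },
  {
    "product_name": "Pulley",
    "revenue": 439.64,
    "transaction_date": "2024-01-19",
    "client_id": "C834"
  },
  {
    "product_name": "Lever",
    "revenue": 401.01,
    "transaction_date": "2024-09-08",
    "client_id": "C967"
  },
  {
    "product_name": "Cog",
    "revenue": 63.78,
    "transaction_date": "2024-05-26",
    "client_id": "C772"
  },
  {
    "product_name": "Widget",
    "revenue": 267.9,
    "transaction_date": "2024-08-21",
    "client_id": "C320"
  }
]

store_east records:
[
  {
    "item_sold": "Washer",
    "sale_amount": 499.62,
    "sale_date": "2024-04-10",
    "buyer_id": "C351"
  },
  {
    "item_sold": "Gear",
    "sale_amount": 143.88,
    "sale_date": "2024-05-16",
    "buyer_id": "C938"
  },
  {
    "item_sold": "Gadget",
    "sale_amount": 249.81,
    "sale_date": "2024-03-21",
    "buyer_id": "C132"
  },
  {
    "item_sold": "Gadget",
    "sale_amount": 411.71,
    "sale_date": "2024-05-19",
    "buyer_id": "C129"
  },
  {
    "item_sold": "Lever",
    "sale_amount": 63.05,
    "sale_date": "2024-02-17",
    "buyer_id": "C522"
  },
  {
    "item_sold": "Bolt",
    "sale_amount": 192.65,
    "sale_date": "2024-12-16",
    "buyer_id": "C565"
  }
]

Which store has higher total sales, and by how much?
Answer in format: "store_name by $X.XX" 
store_east by $15.76

Schema mapping: "revenue" (store_west) = "sale_amount" (store_east) = sale amount

Total for store_west: 1544.96
Total for store_east: 1560.72

Difference: |1544.96 - 1560.72| = 15.76
store_east has higher sales by $15.76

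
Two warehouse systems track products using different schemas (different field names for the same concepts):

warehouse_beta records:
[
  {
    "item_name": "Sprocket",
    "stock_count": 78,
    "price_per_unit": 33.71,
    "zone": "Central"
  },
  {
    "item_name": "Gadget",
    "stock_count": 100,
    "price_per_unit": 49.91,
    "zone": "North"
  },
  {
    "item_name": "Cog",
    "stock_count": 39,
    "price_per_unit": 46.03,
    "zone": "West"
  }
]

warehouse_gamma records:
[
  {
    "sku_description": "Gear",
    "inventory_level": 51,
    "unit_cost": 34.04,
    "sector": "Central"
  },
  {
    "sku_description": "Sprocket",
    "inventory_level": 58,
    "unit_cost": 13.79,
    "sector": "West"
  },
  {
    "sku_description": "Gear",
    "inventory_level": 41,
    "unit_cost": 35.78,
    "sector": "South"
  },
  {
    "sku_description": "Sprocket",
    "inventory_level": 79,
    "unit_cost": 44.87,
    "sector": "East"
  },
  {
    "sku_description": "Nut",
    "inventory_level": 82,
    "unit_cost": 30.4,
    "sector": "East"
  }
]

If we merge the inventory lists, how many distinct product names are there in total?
5

Schema mapping: "item_name" (warehouse_beta) = "sku_description" (warehouse_gamma) = product name

Products in warehouse_beta: ['Cog', 'Gadget', 'Sprocket']
Products in warehouse_gamma: ['Gear', 'Nut', 'Sprocket']

Union (unique products): ['Cog', 'Gadget', 'Gear', 'Nut', 'Sprocket']
Count: 5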